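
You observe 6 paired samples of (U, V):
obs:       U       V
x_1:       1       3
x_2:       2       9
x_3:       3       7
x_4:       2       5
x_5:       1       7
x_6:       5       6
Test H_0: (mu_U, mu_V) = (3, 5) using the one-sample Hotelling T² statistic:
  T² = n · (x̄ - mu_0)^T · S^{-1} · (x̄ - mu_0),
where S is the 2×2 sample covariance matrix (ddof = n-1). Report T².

Step 1 — sample mean vector:
  mean(U) = (1 + 2 + 3 + 2 + 1 + 5) / 6 = 14/6 = 2.3333
  mean(V) = (3 + 9 + 7 + 5 + 7 + 6) / 6 = 37/6 = 6.1667
  x̄ = (2.3333, 6.1667),  deviation x̄ - mu_0 = (2.3333, 6.1667) - (3, 5) = (-0.6667, 1.1667).

Step 2 — sample covariance matrix, S[i,j] = (1/(n-1)) · Σ_k (x_{k,i} - mean_i) · (x_{k,j} - mean_j), divisor n-1 = 5:
  S[U,U] = ((-1.3333)·(-1.3333) + (-0.3333)·(-0.3333) + (0.6667)·(0.6667) + (-0.3333)·(-0.3333) + (-1.3333)·(-1.3333) + (2.6667)·(2.6667)) / 5 = 11.3333/5 = 2.2667
  S[U,V] = ((-1.3333)·(-3.1667) + (-0.3333)·(2.8333) + (0.6667)·(0.8333) + (-0.3333)·(-1.1667) + (-1.3333)·(0.8333) + (2.6667)·(-0.1667)) / 5 = 2.6667/5 = 0.5333
  S[V,V] = ((-3.1667)·(-3.1667) + (2.8333)·(2.8333) + (0.8333)·(0.8333) + (-1.1667)·(-1.1667) + (0.8333)·(0.8333) + (-0.1667)·(-0.1667)) / 5 = 20.8333/5 = 4.1667
  S = [[2.2667, 0.5333],
 [0.5333, 4.1667]].

Step 3 — invert S. det(S) = 2.2667·4.1667 - (0.5333)² = 9.16.
  S^{-1} = (1/det) · [[d, -b], [-b, a]] = [[0.4549, -0.0582],
 [-0.0582, 0.2475]].

Step 4 — quadratic form (x̄ - mu_0)^T · S^{-1} · (x̄ - mu_0):
  S^{-1} · (x̄ - mu_0) = (-0.3712, 0.3275),
  (x̄ - mu_0)^T · [...] = (-0.6667)·(-0.3712) + (1.1667)·(0.3275) = 0.6295.

Step 5 — scale by n: T² = 6 · 0.6295 = 3.7773.

T² ≈ 3.7773


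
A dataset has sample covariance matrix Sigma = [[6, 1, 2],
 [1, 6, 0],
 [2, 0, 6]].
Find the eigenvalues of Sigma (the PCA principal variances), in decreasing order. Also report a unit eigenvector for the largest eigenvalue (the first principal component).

Step 1 — characteristic polynomial p(λ) = det(λI - Sigma) = λ³ - tr·λ² + c_1·λ - det, where tr = trace, c_1 = sum of the principal 2×2 minors, det = det(Sigma):
  tr = 6 + 6 + 6 = 18,
  c_1 = (6·6 - (1)²) + (6·6 - (2)²) + (6·6 - (0)²) = 35 + 32 + 36 = 103,
  det = 6·(6·6 - (0)²) - (1)·((1)·6 - (0)·(2)) + (2)·((1)·(0) - 6·(2)) = 6·(36) - (1)·(6) + (2)·(-12) = 186.
  So p(λ) = λ³ - 18λ² + 103λ - 186.
Step 2 — look for an integer root (rational root theorem: any rational root is an integer divisor of 186). Testing λ = 6:
  p(6) = 216 - 648 + 618 - 186 = 0  ✓
  Dividing out (λ - 6): p(λ) = (λ - 6)(λ² - 12λ + 31).
Step 3 — remaining eigenvalues from the quadratic λ² - 12λ + 31 = 0:
  Δ = 12² - 4·31 = 144 - 124 = 20,  λ = (12 ± √20)/2 = (12 ± 4.4721)/2 ≈ 8.2361 or 3.7639.
  Sorted: λ_1 = 8.2361,  λ_2 = 6,  λ_3 = 3.7639  (check: sum = 18 = tr ✓).

Step 4 — unit eigenvector for λ_1 ≈ 8.2361: v spans the null space of (Sigma - λ_1 I), whose rows are
  r_1 = (-2.2361, 1, 2),  r_2 = (1, -2.2361, 0),  r_3 = (2, 0, -2.2361).
  v is orthogonal to every row, so take v ∝ r_1 × r_2 = ((1)·(0) - (2)·(-2.2361), (2)·(1) - (-2.2361)·(0), (-2.2361)·(-2.2361) - (1)·(1)) ≈ (4.4721, 2, 4).
  Let u = (4.4721, 2, 4).
  ||u|| = √((4.4721)² + (2)² + (4)²) = √(40) ≈ 6.3246,  v_1 = u/||u|| ≈ (0.7071, 0.3162, 0.6325) (||v_1|| = 1).

λ_1 = 8.2361,  λ_2 = 6,  λ_3 = 3.7639;  v_1 ≈ (0.7071, 0.3162, 0.6325)


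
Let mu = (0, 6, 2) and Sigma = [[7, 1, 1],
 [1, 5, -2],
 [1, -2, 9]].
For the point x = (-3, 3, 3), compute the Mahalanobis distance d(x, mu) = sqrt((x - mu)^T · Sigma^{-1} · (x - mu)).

Step 1 — centre the observation: (x - mu) = (-3, -3, 1).

Step 2 — invert Sigma (cofactor / det for 3×3, or solve directly):
  Sigma^{-1} = [[0.1524, -0.0409, -0.026],
 [-0.0409, 0.2305, 0.0558],
 [-0.026, 0.0558, 0.1264]].

Step 3 — form the quadratic (x - mu)^T · Sigma^{-1} · (x - mu):
  Sigma^{-1} · (x - mu) = (-0.3606, -0.513, 0.0372).
  (x - mu)^T · [Sigma^{-1} · (x - mu)] = (-3)·(-0.3606) + (-3)·(-0.513) + (1)·(0.0372) = 2.658.

Step 4 — take square root: d = √(2.658) ≈ 1.6303.

d(x, mu) = √(2.658) ≈ 1.6303


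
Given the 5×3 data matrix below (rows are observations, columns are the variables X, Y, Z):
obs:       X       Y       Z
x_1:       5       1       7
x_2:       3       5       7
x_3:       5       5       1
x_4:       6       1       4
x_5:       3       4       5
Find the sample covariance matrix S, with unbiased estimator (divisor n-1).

Step 1 — column means:
  mean(X) = (5 + 3 + 5 + 6 + 3) / 5 = 22/5 = 4.4
  mean(Y) = (1 + 5 + 5 + 1 + 4) / 5 = 16/5 = 3.2
  mean(Z) = (7 + 7 + 1 + 4 + 5) / 5 = 24/5 = 4.8

Step 2 — sample covariance S[i,j] = (1/(n-1)) · Σ_k (x_{k,i} - mean_i) · (x_{k,j} - mean_j), with n-1 = 4.
  S[X,X] = ((0.6)·(0.6) + (-1.4)·(-1.4) + (0.6)·(0.6) + (1.6)·(1.6) + (-1.4)·(-1.4)) / 4 = 7.2/4 = 1.8
  S[X,Y] = ((0.6)·(-2.2) + (-1.4)·(1.8) + (0.6)·(1.8) + (1.6)·(-2.2) + (-1.4)·(0.8)) / 4 = -7.4/4 = -1.85
  S[X,Z] = ((0.6)·(2.2) + (-1.4)·(2.2) + (0.6)·(-3.8) + (1.6)·(-0.8) + (-1.4)·(0.2)) / 4 = -5.6/4 = -1.4
  S[Y,Y] = ((-2.2)·(-2.2) + (1.8)·(1.8) + (1.8)·(1.8) + (-2.2)·(-2.2) + (0.8)·(0.8)) / 4 = 16.8/4 = 4.2
  S[Y,Z] = ((-2.2)·(2.2) + (1.8)·(2.2) + (1.8)·(-3.8) + (-2.2)·(-0.8) + (0.8)·(0.2)) / 4 = -5.8/4 = -1.45
  S[Z,Z] = ((2.2)·(2.2) + (2.2)·(2.2) + (-3.8)·(-3.8) + (-0.8)·(-0.8) + (0.2)·(0.2)) / 4 = 24.8/4 = 6.2

S is symmetric (S[j,i] = S[i,j]). Assembling:

S = [[1.8, -1.85, -1.4],
 [-1.85, 4.2, -1.45],
 [-1.4, -1.45, 6.2]]


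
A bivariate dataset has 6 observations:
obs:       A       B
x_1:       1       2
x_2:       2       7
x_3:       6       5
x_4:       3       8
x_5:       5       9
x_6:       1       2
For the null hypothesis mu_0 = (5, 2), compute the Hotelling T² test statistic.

Step 1 — sample mean vector:
  mean(A) = (1 + 2 + 6 + 3 + 5 + 1) / 6 = 18/6 = 3
  mean(B) = (2 + 7 + 5 + 8 + 9 + 2) / 6 = 33/6 = 5.5
  x̄ = (3, 5.5),  deviation x̄ - mu_0 = (3, 5.5) - (5, 2) = (-2, 3.5).

Step 2 — sample covariance matrix, S[i,j] = (1/(n-1)) · Σ_k (x_{k,i} - mean_i) · (x_{k,j} - mean_j), divisor n-1 = 5:
  S[A,A] = ((-2)·(-2) + (-1)·(-1) + (3)·(3) + (0)·(0) + (2)·(2) + (-2)·(-2)) / 5 = 22/5 = 4.4
  S[A,B] = ((-2)·(-3.5) + (-1)·(1.5) + (3)·(-0.5) + (0)·(2.5) + (2)·(3.5) + (-2)·(-3.5)) / 5 = 18/5 = 3.6
  S[B,B] = ((-3.5)·(-3.5) + (1.5)·(1.5) + (-0.5)·(-0.5) + (2.5)·(2.5) + (3.5)·(3.5) + (-3.5)·(-3.5)) / 5 = 45.5/5 = 9.1
  S = [[4.4, 3.6],
 [3.6, 9.1]].

Step 3 — invert S. det(S) = 4.4·9.1 - (3.6)² = 27.08.
  S^{-1} = (1/det) · [[d, -b], [-b, a]] = [[0.336, -0.1329],
 [-0.1329, 0.1625]].

Step 4 — quadratic form (x̄ - mu_0)^T · S^{-1} · (x̄ - mu_0):
  S^{-1} · (x̄ - mu_0) = (-1.1374, 0.8346),
  (x̄ - mu_0)^T · [...] = (-2)·(-1.1374) + (3.5)·(0.8346) = 5.1957.

Step 5 — scale by n: T² = 6 · 5.1957 = 31.1743.

T² ≈ 31.1743


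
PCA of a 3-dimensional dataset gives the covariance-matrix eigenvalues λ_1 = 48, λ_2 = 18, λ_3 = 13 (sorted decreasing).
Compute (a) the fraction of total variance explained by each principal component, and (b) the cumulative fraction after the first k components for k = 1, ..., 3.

Step 1 — total variance = trace(Sigma) = Σ λ_i = 48 + 18 + 13 = 79.

Step 2 — fraction explained by component i = λ_i / Σ λ:
  PC1: 48/79 = 0.6076
  PC2: 18/79 = 0.2278
  PC3: 13/79 = 0.1646

Step 3 — cumulative fraction after k components = (λ_1 + ... + λ_k) / Σ λ:
  k = 1: 48/79 = 0.6076
  k = 2: (48 + 18)/79 = 66/79 = 0.8354
  k = 3: (48 + 18 + 13)/79 = 79/79 = 1

Summary (fraction, with percent):

explained: PC1 0.6076 (60.76%), PC2 0.2278 (22.78%), PC3 0.1646 (16.46%);  cumulative: 0.6076, 0.8354, 1


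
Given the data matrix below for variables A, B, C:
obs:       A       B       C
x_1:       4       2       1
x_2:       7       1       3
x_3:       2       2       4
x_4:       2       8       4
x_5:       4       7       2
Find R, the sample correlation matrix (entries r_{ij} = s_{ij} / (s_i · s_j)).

Step 1 — column means:
  mean(A) = (4 + 7 + 2 + 2 + 4) / 5 = 19/5 = 3.8
  mean(B) = (2 + 1 + 2 + 8 + 7) / 5 = 20/5 = 4
  mean(C) = (1 + 3 + 4 + 4 + 2) / 5 = 14/5 = 2.8

Step 2 — sample variances and covariances s[i,j] = (1/(n-1)) · Σ_k (x_{k,i} - mean_i) · (x_{k,j} - mean_j), with n-1 = 4:
  s[A,A] = ((0.2)·(0.2) + (3.2)·(3.2) + (-1.8)·(-1.8) + (-1.8)·(-1.8) + (0.2)·(0.2)) / 4 = 16.8/4 = 4.2
  s[A,B] = ((0.2)·(-2) + (3.2)·(-3) + (-1.8)·(-2) + (-1.8)·(4) + (0.2)·(3)) / 4 = -13/4 = -3.25
  s[A,C] = ((0.2)·(-1.8) + (3.2)·(0.2) + (-1.8)·(1.2) + (-1.8)·(1.2) + (0.2)·(-0.8)) / 4 = -4.2/4 = -1.05
  s[B,B] = ((-2)·(-2) + (-3)·(-3) + (-2)·(-2) + (4)·(4) + (3)·(3)) / 4 = 42/4 = 10.5
  s[B,C] = ((-2)·(-1.8) + (-3)·(0.2) + (-2)·(1.2) + (4)·(1.2) + (3)·(-0.8)) / 4 = 3/4 = 0.75
  s[C,C] = ((-1.8)·(-1.8) + (0.2)·(0.2) + (1.2)·(1.2) + (1.2)·(1.2) + (-0.8)·(-0.8)) / 4 = 6.8/4 = 1.7
  Sample standard deviations s_i = √(s[i,i]):
  s(A) = √(4.2) = 2.0494
  s(B) = √(10.5) = 3.2404
  s(C) = √(1.7) = 1.3038

Step 3 — r_{ij} = s_{ij} / (s_i · s_j):
  r[A,A] = 1 (diagonal).
  r[A,B] = -3.25 / (2.0494 · 3.2404) = -3.25 / 6.6408 = -0.4894
  r[A,C] = -1.05 / (2.0494 · 1.3038) = -1.05 / 2.6721 = -0.393
  r[B,B] = 1 (diagonal).
  r[B,C] = 0.75 / (3.2404 · 1.3038) = 0.75 / 4.2249 = 0.1775
  r[C,C] = 1 (diagonal).

R is symmetric with unit diagonal. Assembling:

R = [[1, -0.4894, -0.393],
 [-0.4894, 1, 0.1775],
 [-0.393, 0.1775, 1]]


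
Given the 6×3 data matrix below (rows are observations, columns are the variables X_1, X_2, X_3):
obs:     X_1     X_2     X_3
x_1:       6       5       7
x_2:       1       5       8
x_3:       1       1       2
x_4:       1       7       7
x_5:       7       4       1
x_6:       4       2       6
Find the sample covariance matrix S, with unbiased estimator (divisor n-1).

Step 1 — column means:
  mean(X_1) = (6 + 1 + 1 + 1 + 7 + 4) / 6 = 20/6 = 3.3333
  mean(X_2) = (5 + 5 + 1 + 7 + 4 + 2) / 6 = 24/6 = 4
  mean(X_3) = (7 + 8 + 2 + 7 + 1 + 6) / 6 = 31/6 = 5.1667

Step 2 — sample covariance S[i,j] = (1/(n-1)) · Σ_k (x_{k,i} - mean_i) · (x_{k,j} - mean_j), with n-1 = 5.
  S[X_1,X_1] = ((2.6667)·(2.6667) + (-2.3333)·(-2.3333) + (-2.3333)·(-2.3333) + (-2.3333)·(-2.3333) + (3.6667)·(3.6667) + (0.6667)·(0.6667)) / 5 = 37.3333/5 = 7.4667
  S[X_1,X_2] = ((2.6667)·(1) + (-2.3333)·(1) + (-2.3333)·(-3) + (-2.3333)·(3) + (3.6667)·(0) + (0.6667)·(-2)) / 5 = -1/5 = -0.2
  S[X_1,X_3] = ((2.6667)·(1.8333) + (-2.3333)·(2.8333) + (-2.3333)·(-3.1667) + (-2.3333)·(1.8333) + (3.6667)·(-4.1667) + (0.6667)·(0.8333)) / 5 = -13.3333/5 = -2.6667
  S[X_2,X_2] = ((1)·(1) + (1)·(1) + (-3)·(-3) + (3)·(3) + (0)·(0) + (-2)·(-2)) / 5 = 24/5 = 4.8
  S[X_2,X_3] = ((1)·(1.8333) + (1)·(2.8333) + (-3)·(-3.1667) + (3)·(1.8333) + (0)·(-4.1667) + (-2)·(0.8333)) / 5 = 18/5 = 3.6
  S[X_3,X_3] = ((1.8333)·(1.8333) + (2.8333)·(2.8333) + (-3.1667)·(-3.1667) + (1.8333)·(1.8333) + (-4.1667)·(-4.1667) + (0.8333)·(0.8333)) / 5 = 42.8333/5 = 8.5667

S is symmetric (S[j,i] = S[i,j]). Assembling:

S = [[7.4667, -0.2, -2.6667],
 [-0.2, 4.8, 3.6],
 [-2.6667, 3.6, 8.5667]]


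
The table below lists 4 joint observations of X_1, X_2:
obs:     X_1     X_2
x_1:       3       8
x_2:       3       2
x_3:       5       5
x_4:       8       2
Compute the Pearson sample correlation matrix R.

Step 1 — column means:
  mean(X_1) = (3 + 3 + 5 + 8) / 4 = 19/4 = 4.75
  mean(X_2) = (8 + 2 + 5 + 2) / 4 = 17/4 = 4.25

Step 2 — sample variances and covariances s[i,j] = (1/(n-1)) · Σ_k (x_{k,i} - mean_i) · (x_{k,j} - mean_j), with n-1 = 3:
  s[X_1,X_1] = ((-1.75)·(-1.75) + (-1.75)·(-1.75) + (0.25)·(0.25) + (3.25)·(3.25)) / 3 = 16.75/3 = 5.5833
  s[X_1,X_2] = ((-1.75)·(3.75) + (-1.75)·(-2.25) + (0.25)·(0.75) + (3.25)·(-2.25)) / 3 = -9.75/3 = -3.25
  s[X_2,X_2] = ((3.75)·(3.75) + (-2.25)·(-2.25) + (0.75)·(0.75) + (-2.25)·(-2.25)) / 3 = 24.75/3 = 8.25
  Sample standard deviations s_i = √(s[i,i]):
  s(X_1) = √(5.5833) = 2.3629
  s(X_2) = √(8.25) = 2.8723

Step 3 — r_{ij} = s_{ij} / (s_i · s_j):
  r[X_1,X_1] = 1 (diagonal).
  r[X_1,X_2] = -3.25 / (2.3629 · 2.8723) = -3.25 / 6.7869 = -0.4789
  r[X_2,X_2] = 1 (diagonal).

R is symmetric with unit diagonal. Assembling:

R = [[1, -0.4789],
 [-0.4789, 1]]


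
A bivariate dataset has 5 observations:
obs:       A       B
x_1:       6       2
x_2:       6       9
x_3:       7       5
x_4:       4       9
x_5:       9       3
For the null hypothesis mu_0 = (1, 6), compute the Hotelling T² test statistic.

Step 1 — sample mean vector:
  mean(A) = (6 + 6 + 7 + 4 + 9) / 5 = 32/5 = 6.4
  mean(B) = (2 + 9 + 5 + 9 + 3) / 5 = 28/5 = 5.6
  x̄ = (6.4, 5.6),  deviation x̄ - mu_0 = (6.4, 5.6) - (1, 6) = (5.4, -0.4).

Step 2 — sample covariance matrix, S[i,j] = (1/(n-1)) · Σ_k (x_{k,i} - mean_i) · (x_{k,j} - mean_j), divisor n-1 = 4:
  S[A,A] = ((-0.4)·(-0.4) + (-0.4)·(-0.4) + (0.6)·(0.6) + (-2.4)·(-2.4) + (2.6)·(2.6)) / 4 = 13.2/4 = 3.3
  S[A,B] = ((-0.4)·(-3.6) + (-0.4)·(3.4) + (0.6)·(-0.6) + (-2.4)·(3.4) + (2.6)·(-2.6)) / 4 = -15.2/4 = -3.8
  S[B,B] = ((-3.6)·(-3.6) + (3.4)·(3.4) + (-0.6)·(-0.6) + (3.4)·(3.4) + (-2.6)·(-2.6)) / 4 = 43.2/4 = 10.8
  S = [[3.3, -3.8],
 [-3.8, 10.8]].

Step 3 — invert S. det(S) = 3.3·10.8 - (-3.8)² = 21.2.
  S^{-1} = (1/det) · [[d, -b], [-b, a]] = [[0.5094, 0.1792],
 [0.1792, 0.1557]].

Step 4 — quadratic form (x̄ - mu_0)^T · S^{-1} · (x̄ - mu_0):
  S^{-1} · (x̄ - mu_0) = (2.6792, 0.9057),
  (x̄ - mu_0)^T · [...] = (5.4)·(2.6792) + (-0.4)·(0.9057) = 14.1057.

Step 5 — scale by n: T² = 5 · 14.1057 = 70.5283.

T² ≈ 70.5283


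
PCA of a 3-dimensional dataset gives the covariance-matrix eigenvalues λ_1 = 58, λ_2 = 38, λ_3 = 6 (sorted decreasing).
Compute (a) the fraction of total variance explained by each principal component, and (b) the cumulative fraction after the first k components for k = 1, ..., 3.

Step 1 — total variance = trace(Sigma) = Σ λ_i = 58 + 38 + 6 = 102.

Step 2 — fraction explained by component i = λ_i / Σ λ:
  PC1: 58/102 = 0.5686
  PC2: 38/102 = 0.3725
  PC3: 6/102 = 0.0588

Step 3 — cumulative fraction after k components = (λ_1 + ... + λ_k) / Σ λ:
  k = 1: 58/102 = 0.5686
  k = 2: (58 + 38)/102 = 96/102 = 0.9412
  k = 3: (58 + 38 + 6)/102 = 102/102 = 1

Summary (fraction, with percent):

explained: PC1 0.5686 (56.86%), PC2 0.3725 (37.25%), PC3 0.0588 (5.88%);  cumulative: 0.5686, 0.9412, 1


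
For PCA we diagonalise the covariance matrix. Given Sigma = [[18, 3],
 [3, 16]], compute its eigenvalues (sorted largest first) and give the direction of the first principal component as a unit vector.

Step 1 — characteristic polynomial of 2×2 Sigma:
  det(Sigma - λI) = λ² - trace · λ + det = 0.
  trace = 18 + 16 = 34, det = 18·16 - (3)² = 279.
Step 2 — discriminant:
  Δ = trace² - 4·det = 1156 - 1116 = 40.
Step 3 — eigenvalues:
  λ = (trace ± √Δ)/2 = (34 ± 6.3246)/2,
  λ_1 = 20.1623,  λ_2 = 13.8377.

Step 4 — unit eigenvector for λ_1: solve (Sigma - λ_1 I)v = 0. First row:
  (18 - 20.1623)·v_x + (3)·v_y = 0, i.e. (-2.1623)·v_x + (3)·v_y = 0,
  so v ∝ (b, λ_1 - a) = (3, 2.1623) = u.
  ||u|| = √((3)² + (2.1623)²) = √(13.6754) ≈ 3.698,
  v_1 = u/||u|| ≈ (0.8112, 0.5847) (||v_1|| = 1).

λ_1 = 20.1623,  λ_2 = 13.8377;  v_1 ≈ (0.8112, 0.5847)


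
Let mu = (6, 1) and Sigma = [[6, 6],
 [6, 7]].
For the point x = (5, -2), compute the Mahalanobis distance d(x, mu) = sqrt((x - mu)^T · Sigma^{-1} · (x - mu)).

Step 1 — centre the observation: (x - mu) = (-1, -3).

Step 2 — invert Sigma. det(Sigma) = 6·7 - (6)² = 6.
  Sigma^{-1} = (1/det) · [[d, -b], [-b, a]] = [[1.1667, -1],
 [-1, 1]].

Step 3 — form the quadratic (x - mu)^T · Sigma^{-1} · (x - mu):
  Sigma^{-1} · (x - mu) = (1.8333, -2).
  (x - mu)^T · [Sigma^{-1} · (x - mu)] = (-1)·(1.8333) + (-3)·(-2) = 4.1667.

Step 4 — take square root: d = √(4.1667) ≈ 2.0412.

d(x, mu) = √(4.1667) ≈ 2.0412


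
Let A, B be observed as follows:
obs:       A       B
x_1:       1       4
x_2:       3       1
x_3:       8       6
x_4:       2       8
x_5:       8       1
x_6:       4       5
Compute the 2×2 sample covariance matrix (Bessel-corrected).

Step 1 — column means:
  mean(A) = (1 + 3 + 8 + 2 + 8 + 4) / 6 = 26/6 = 4.3333
  mean(B) = (4 + 1 + 6 + 8 + 1 + 5) / 6 = 25/6 = 4.1667

Step 2 — sample covariance S[i,j] = (1/(n-1)) · Σ_k (x_{k,i} - mean_i) · (x_{k,j} - mean_j), with n-1 = 5.
  S[A,A] = ((-3.3333)·(-3.3333) + (-1.3333)·(-1.3333) + (3.6667)·(3.6667) + (-2.3333)·(-2.3333) + (3.6667)·(3.6667) + (-0.3333)·(-0.3333)) / 5 = 45.3333/5 = 9.0667
  S[A,B] = ((-3.3333)·(-0.1667) + (-1.3333)·(-3.1667) + (3.6667)·(1.8333) + (-2.3333)·(3.8333) + (3.6667)·(-3.1667) + (-0.3333)·(0.8333)) / 5 = -9.3333/5 = -1.8667
  S[B,B] = ((-0.1667)·(-0.1667) + (-3.1667)·(-3.1667) + (1.8333)·(1.8333) + (3.8333)·(3.8333) + (-3.1667)·(-3.1667) + (0.8333)·(0.8333)) / 5 = 38.8333/5 = 7.7667

S is symmetric (S[j,i] = S[i,j]). Assembling:

S = [[9.0667, -1.8667],
 [-1.8667, 7.7667]]


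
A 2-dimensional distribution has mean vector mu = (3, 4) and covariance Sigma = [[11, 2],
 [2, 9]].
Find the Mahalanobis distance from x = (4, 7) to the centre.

Step 1 — centre the observation: (x - mu) = (1, 3).

Step 2 — invert Sigma. det(Sigma) = 11·9 - (2)² = 95.
  Sigma^{-1} = (1/det) · [[d, -b], [-b, a]] = [[0.0947, -0.0211],
 [-0.0211, 0.1158]].

Step 3 — form the quadratic (x - mu)^T · Sigma^{-1} · (x - mu):
  Sigma^{-1} · (x - mu) = (0.0316, 0.3263).
  (x - mu)^T · [Sigma^{-1} · (x - mu)] = (1)·(0.0316) + (3)·(0.3263) = 1.0105.

Step 4 — take square root: d = √(1.0105) ≈ 1.0052.

d(x, mu) = √(1.0105) ≈ 1.0052


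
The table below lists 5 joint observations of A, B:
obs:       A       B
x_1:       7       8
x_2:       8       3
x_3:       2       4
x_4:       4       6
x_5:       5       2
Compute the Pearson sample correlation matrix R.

Step 1 — column means:
  mean(A) = (7 + 8 + 2 + 4 + 5) / 5 = 26/5 = 5.2
  mean(B) = (8 + 3 + 4 + 6 + 2) / 5 = 23/5 = 4.6

Step 2 — sample variances and covariances s[i,j] = (1/(n-1)) · Σ_k (x_{k,i} - mean_i) · (x_{k,j} - mean_j), with n-1 = 4:
  s[A,A] = ((1.8)·(1.8) + (2.8)·(2.8) + (-3.2)·(-3.2) + (-1.2)·(-1.2) + (-0.2)·(-0.2)) / 4 = 22.8/4 = 5.7
  s[A,B] = ((1.8)·(3.4) + (2.8)·(-1.6) + (-3.2)·(-0.6) + (-1.2)·(1.4) + (-0.2)·(-2.6)) / 4 = 2.4/4 = 0.6
  s[B,B] = ((3.4)·(3.4) + (-1.6)·(-1.6) + (-0.6)·(-0.6) + (1.4)·(1.4) + (-2.6)·(-2.6)) / 4 = 23.2/4 = 5.8
  Sample standard deviations s_i = √(s[i,i]):
  s(A) = √(5.7) = 2.3875
  s(B) = √(5.8) = 2.4083

Step 3 — r_{ij} = s_{ij} / (s_i · s_j):
  r[A,A] = 1 (diagonal).
  r[A,B] = 0.6 / (2.3875 · 2.4083) = 0.6 / 5.7498 = 0.1044
  r[B,B] = 1 (diagonal).

R is symmetric with unit diagonal. Assembling:

R = [[1, 0.1044],
 [0.1044, 1]]


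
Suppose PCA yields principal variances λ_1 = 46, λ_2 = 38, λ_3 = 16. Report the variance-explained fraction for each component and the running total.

Step 1 — total variance = trace(Sigma) = Σ λ_i = 46 + 38 + 16 = 100.

Step 2 — fraction explained by component i = λ_i / Σ λ:
  PC1: 46/100 = 0.46
  PC2: 38/100 = 0.38
  PC3: 16/100 = 0.16

Step 3 — cumulative fraction after k components = (λ_1 + ... + λ_k) / Σ λ:
  k = 1: 46/100 = 0.46
  k = 2: (46 + 38)/100 = 84/100 = 0.84
  k = 3: (46 + 38 + 16)/100 = 100/100 = 1

Summary (fraction, with percent):

explained: PC1 0.46 (46%), PC2 0.38 (38%), PC3 0.16 (16%);  cumulative: 0.46, 0.84, 1


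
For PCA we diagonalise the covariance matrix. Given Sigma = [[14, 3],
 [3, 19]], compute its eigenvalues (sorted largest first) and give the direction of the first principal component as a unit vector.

Step 1 — characteristic polynomial of 2×2 Sigma:
  det(Sigma - λI) = λ² - trace · λ + det = 0.
  trace = 14 + 19 = 33, det = 14·19 - (3)² = 257.
Step 2 — discriminant:
  Δ = trace² - 4·det = 1089 - 1028 = 61.
Step 3 — eigenvalues:
  λ = (trace ± √Δ)/2 = (33 ± 7.8102)/2,
  λ_1 = 20.4051,  λ_2 = 12.5949.

Step 4 — unit eigenvector for λ_1: solve (Sigma - λ_1 I)v = 0. First row:
  (14 - 20.4051)·v_x + (3)·v_y = 0, i.e. (-6.4051)·v_x + (3)·v_y = 0,
  so v ∝ (b, λ_1 - a) = (3, 6.4051) = u.
  ||u|| = √((3)² + (6.4051)²) = √(50.0256) ≈ 7.0729,
  v_1 = u/||u|| ≈ (0.4242, 0.9056) (||v_1|| = 1).

λ_1 = 20.4051,  λ_2 = 12.5949;  v_1 ≈ (0.4242, 0.9056)


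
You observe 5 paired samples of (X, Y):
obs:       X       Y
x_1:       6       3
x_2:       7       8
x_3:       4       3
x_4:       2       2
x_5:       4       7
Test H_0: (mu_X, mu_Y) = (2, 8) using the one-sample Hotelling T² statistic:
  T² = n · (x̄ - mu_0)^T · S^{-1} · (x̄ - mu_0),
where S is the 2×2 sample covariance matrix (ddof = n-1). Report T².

Step 1 — sample mean vector:
  mean(X) = (6 + 7 + 4 + 2 + 4) / 5 = 23/5 = 4.6
  mean(Y) = (3 + 8 + 3 + 2 + 7) / 5 = 23/5 = 4.6
  x̄ = (4.6, 4.6),  deviation x̄ - mu_0 = (4.6, 4.6) - (2, 8) = (2.6, -3.4).

Step 2 — sample covariance matrix, S[i,j] = (1/(n-1)) · Σ_k (x_{k,i} - mean_i) · (x_{k,j} - mean_j), divisor n-1 = 4:
  S[X,X] = ((1.4)·(1.4) + (2.4)·(2.4) + (-0.6)·(-0.6) + (-2.6)·(-2.6) + (-0.6)·(-0.6)) / 4 = 15.2/4 = 3.8
  S[X,Y] = ((1.4)·(-1.6) + (2.4)·(3.4) + (-0.6)·(-1.6) + (-2.6)·(-2.6) + (-0.6)·(2.4)) / 4 = 12.2/4 = 3.05
  S[Y,Y] = ((-1.6)·(-1.6) + (3.4)·(3.4) + (-1.6)·(-1.6) + (-2.6)·(-2.6) + (2.4)·(2.4)) / 4 = 29.2/4 = 7.3
  S = [[3.8, 3.05],
 [3.05, 7.3]].

Step 3 — invert S. det(S) = 3.8·7.3 - (3.05)² = 18.4375.
  S^{-1} = (1/det) · [[d, -b], [-b, a]] = [[0.3959, -0.1654],
 [-0.1654, 0.2061]].

Step 4 — quadratic form (x̄ - mu_0)^T · S^{-1} · (x̄ - mu_0):
  S^{-1} · (x̄ - mu_0) = (1.5919, -1.1308),
  (x̄ - mu_0)^T · [...] = (2.6)·(1.5919) + (-3.4)·(-1.1308) = 7.9837.

Step 5 — scale by n: T² = 5 · 7.9837 = 39.9186.

T² ≈ 39.9186


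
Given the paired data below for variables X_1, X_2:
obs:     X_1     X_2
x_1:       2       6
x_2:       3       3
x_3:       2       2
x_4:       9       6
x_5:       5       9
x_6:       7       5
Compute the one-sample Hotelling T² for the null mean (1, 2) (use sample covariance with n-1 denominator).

Step 1 — sample mean vector:
  mean(X_1) = (2 + 3 + 2 + 9 + 5 + 7) / 6 = 28/6 = 4.6667
  mean(X_2) = (6 + 3 + 2 + 6 + 9 + 5) / 6 = 31/6 = 5.1667
  x̄ = (4.6667, 5.1667),  deviation x̄ - mu_0 = (4.6667, 5.1667) - (1, 2) = (3.6667, 3.1667).

Step 2 — sample covariance matrix, S[i,j] = (1/(n-1)) · Σ_k (x_{k,i} - mean_i) · (x_{k,j} - mean_j), divisor n-1 = 5:
  S[X_1,X_1] = ((-2.6667)·(-2.6667) + (-1.6667)·(-1.6667) + (-2.6667)·(-2.6667) + (4.3333)·(4.3333) + (0.3333)·(0.3333) + (2.3333)·(2.3333)) / 5 = 41.3333/5 = 8.2667
  S[X_1,X_2] = ((-2.6667)·(0.8333) + (-1.6667)·(-2.1667) + (-2.6667)·(-3.1667) + (4.3333)·(0.8333) + (0.3333)·(3.8333) + (2.3333)·(-0.1667)) / 5 = 14.3333/5 = 2.8667
  S[X_2,X_2] = ((0.8333)·(0.8333) + (-2.1667)·(-2.1667) + (-3.1667)·(-3.1667) + (0.8333)·(0.8333) + (3.8333)·(3.8333) + (-0.1667)·(-0.1667)) / 5 = 30.8333/5 = 6.1667
  S = [[8.2667, 2.8667],
 [2.8667, 6.1667]].

Step 3 — invert S. det(S) = 8.2667·6.1667 - (2.8667)² = 42.76.
  S^{-1} = (1/det) · [[d, -b], [-b, a]] = [[0.1442, -0.067],
 [-0.067, 0.1933]].

Step 4 — quadratic form (x̄ - mu_0)^T · S^{-1} · (x̄ - mu_0):
  S^{-1} · (x̄ - mu_0) = (0.3165, 0.3664),
  (x̄ - mu_0)^T · [...] = (3.6667)·(0.3165) + (3.1667)·(0.3664) = 2.3207.

Step 5 — scale by n: T² = 6 · 2.3207 = 13.9242.

T² ≈ 13.9242


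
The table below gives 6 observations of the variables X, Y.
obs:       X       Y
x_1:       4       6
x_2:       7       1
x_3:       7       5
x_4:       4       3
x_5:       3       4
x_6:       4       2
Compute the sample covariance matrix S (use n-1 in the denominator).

Step 1 — column means:
  mean(X) = (4 + 7 + 7 + 4 + 3 + 4) / 6 = 29/6 = 4.8333
  mean(Y) = (6 + 1 + 5 + 3 + 4 + 2) / 6 = 21/6 = 3.5

Step 2 — sample covariance S[i,j] = (1/(n-1)) · Σ_k (x_{k,i} - mean_i) · (x_{k,j} - mean_j), with n-1 = 5.
  S[X,X] = ((-0.8333)·(-0.8333) + (2.1667)·(2.1667) + (2.1667)·(2.1667) + (-0.8333)·(-0.8333) + (-1.8333)·(-1.8333) + (-0.8333)·(-0.8333)) / 5 = 14.8333/5 = 2.9667
  S[X,Y] = ((-0.8333)·(2.5) + (2.1667)·(-2.5) + (2.1667)·(1.5) + (-0.8333)·(-0.5) + (-1.8333)·(0.5) + (-0.8333)·(-1.5)) / 5 = -3.5/5 = -0.7
  S[Y,Y] = ((2.5)·(2.5) + (-2.5)·(-2.5) + (1.5)·(1.5) + (-0.5)·(-0.5) + (0.5)·(0.5) + (-1.5)·(-1.5)) / 5 = 17.5/5 = 3.5

S is symmetric (S[j,i] = S[i,j]). Assembling:

S = [[2.9667, -0.7],
 [-0.7, 3.5]]


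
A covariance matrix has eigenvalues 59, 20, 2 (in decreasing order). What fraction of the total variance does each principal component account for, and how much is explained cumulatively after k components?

Step 1 — total variance = trace(Sigma) = Σ λ_i = 59 + 20 + 2 = 81.

Step 2 — fraction explained by component i = λ_i / Σ λ:
  PC1: 59/81 = 0.7284
  PC2: 20/81 = 0.2469
  PC3: 2/81 = 0.0247

Step 3 — cumulative fraction after k components = (λ_1 + ... + λ_k) / Σ λ:
  k = 1: 59/81 = 0.7284
  k = 2: (59 + 20)/81 = 79/81 = 0.9753
  k = 3: (59 + 20 + 2)/81 = 81/81 = 1

Summary (fraction, with percent):

explained: PC1 0.7284 (72.84%), PC2 0.2469 (24.69%), PC3 0.0247 (2.47%);  cumulative: 0.7284, 0.9753, 1


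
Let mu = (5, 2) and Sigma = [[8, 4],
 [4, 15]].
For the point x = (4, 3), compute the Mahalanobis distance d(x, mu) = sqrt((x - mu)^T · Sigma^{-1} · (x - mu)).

Step 1 — centre the observation: (x - mu) = (-1, 1).

Step 2 — invert Sigma. det(Sigma) = 8·15 - (4)² = 104.
  Sigma^{-1} = (1/det) · [[d, -b], [-b, a]] = [[0.1442, -0.0385],
 [-0.0385, 0.0769]].

Step 3 — form the quadratic (x - mu)^T · Sigma^{-1} · (x - mu):
  Sigma^{-1} · (x - mu) = (-0.1827, 0.1154).
  (x - mu)^T · [Sigma^{-1} · (x - mu)] = (-1)·(-0.1827) + (1)·(0.1154) = 0.2981.

Step 4 — take square root: d = √(0.2981) ≈ 0.546.

d(x, mu) = √(0.2981) ≈ 0.546


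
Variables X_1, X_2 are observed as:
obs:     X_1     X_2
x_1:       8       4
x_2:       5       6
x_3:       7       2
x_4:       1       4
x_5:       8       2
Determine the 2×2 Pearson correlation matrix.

Step 1 — column means:
  mean(X_1) = (8 + 5 + 7 + 1 + 8) / 5 = 29/5 = 5.8
  mean(X_2) = (4 + 6 + 2 + 4 + 2) / 5 = 18/5 = 3.6

Step 2 — sample variances and covariances s[i,j] = (1/(n-1)) · Σ_k (x_{k,i} - mean_i) · (x_{k,j} - mean_j), with n-1 = 4:
  s[X_1,X_1] = ((2.2)·(2.2) + (-0.8)·(-0.8) + (1.2)·(1.2) + (-4.8)·(-4.8) + (2.2)·(2.2)) / 4 = 34.8/4 = 8.7
  s[X_1,X_2] = ((2.2)·(0.4) + (-0.8)·(2.4) + (1.2)·(-1.6) + (-4.8)·(0.4) + (2.2)·(-1.6)) / 4 = -8.4/4 = -2.1
  s[X_2,X_2] = ((0.4)·(0.4) + (2.4)·(2.4) + (-1.6)·(-1.6) + (0.4)·(0.4) + (-1.6)·(-1.6)) / 4 = 11.2/4 = 2.8
  Sample standard deviations s_i = √(s[i,i]):
  s(X_1) = √(8.7) = 2.9496
  s(X_2) = √(2.8) = 1.6733

Step 3 — r_{ij} = s_{ij} / (s_i · s_j):
  r[X_1,X_1] = 1 (diagonal).
  r[X_1,X_2] = -2.1 / (2.9496 · 1.6733) = -2.1 / 4.9356 = -0.4255
  r[X_2,X_2] = 1 (diagonal).

R is symmetric with unit diagonal. Assembling:

R = [[1, -0.4255],
 [-0.4255, 1]]


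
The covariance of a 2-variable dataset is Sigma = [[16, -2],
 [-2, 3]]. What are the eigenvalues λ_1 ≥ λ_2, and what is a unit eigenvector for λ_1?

Step 1 — characteristic polynomial of 2×2 Sigma:
  det(Sigma - λI) = λ² - trace · λ + det = 0.
  trace = 16 + 3 = 19, det = 16·3 - (-2)² = 44.
Step 2 — discriminant:
  Δ = trace² - 4·det = 361 - 176 = 185.
Step 3 — eigenvalues:
  λ = (trace ± √Δ)/2 = (19 ± 13.6015)/2,
  λ_1 = 16.3007,  λ_2 = 2.6993.

Step 4 — unit eigenvector for λ_1: solve (Sigma - λ_1 I)v = 0. First row:
  (16 - 16.3007)·v_x + (-2)·v_y = 0, i.e. (-0.3007)·v_x + (-2)·v_y = 0,
  so v ∝ (b, λ_1 - a) = (-2, 0.3007); multiply by -1 so the first entry is positive: u = (2, -0.3007).
  ||u|| = √((2)² + (-0.3007)²) = √(4.0904) ≈ 2.0225,
  v_1 = u/||u|| ≈ (0.9889, -0.1487) (||v_1|| = 1).

λ_1 = 16.3007,  λ_2 = 2.6993;  v_1 ≈ (0.9889, -0.1487)


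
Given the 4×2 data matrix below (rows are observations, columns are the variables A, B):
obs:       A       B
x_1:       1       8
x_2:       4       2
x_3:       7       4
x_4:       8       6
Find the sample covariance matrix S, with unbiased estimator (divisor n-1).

Step 1 — column means:
  mean(A) = (1 + 4 + 7 + 8) / 4 = 20/4 = 5
  mean(B) = (8 + 2 + 4 + 6) / 4 = 20/4 = 5

Step 2 — sample covariance S[i,j] = (1/(n-1)) · Σ_k (x_{k,i} - mean_i) · (x_{k,j} - mean_j), with n-1 = 3.
  S[A,A] = ((-4)·(-4) + (-1)·(-1) + (2)·(2) + (3)·(3)) / 3 = 30/3 = 10
  S[A,B] = ((-4)·(3) + (-1)·(-3) + (2)·(-1) + (3)·(1)) / 3 = -8/3 = -2.6667
  S[B,B] = ((3)·(3) + (-3)·(-3) + (-1)·(-1) + (1)·(1)) / 3 = 20/3 = 6.6667

S is symmetric (S[j,i] = S[i,j]). Assembling:

S = [[10, -2.6667],
 [-2.6667, 6.6667]]


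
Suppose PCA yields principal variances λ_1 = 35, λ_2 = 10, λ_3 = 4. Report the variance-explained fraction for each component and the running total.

Step 1 — total variance = trace(Sigma) = Σ λ_i = 35 + 10 + 4 = 49.

Step 2 — fraction explained by component i = λ_i / Σ λ:
  PC1: 35/49 = 0.7143
  PC2: 10/49 = 0.2041
  PC3: 4/49 = 0.0816

Step 3 — cumulative fraction after k components = (λ_1 + ... + λ_k) / Σ λ:
  k = 1: 35/49 = 0.7143
  k = 2: (35 + 10)/49 = 45/49 = 0.9184
  k = 3: (35 + 10 + 4)/49 = 49/49 = 1

Summary (fraction, with percent):

explained: PC1 0.7143 (71.43%), PC2 0.2041 (20.41%), PC3 0.0816 (8.16%);  cumulative: 0.7143, 0.9184, 1


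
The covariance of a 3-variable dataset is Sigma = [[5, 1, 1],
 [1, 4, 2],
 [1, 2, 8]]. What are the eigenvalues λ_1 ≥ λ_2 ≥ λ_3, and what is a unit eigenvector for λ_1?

Step 1 — characteristic polynomial p(λ) = det(λI - Sigma) = λ³ - tr·λ² + c_1·λ - det, where tr = trace, c_1 = sum of the principal 2×2 minors, det = det(Sigma):
  tr = 5 + 4 + 8 = 17,
  c_1 = (5·4 - (1)²) + (5·8 - (1)²) + (4·8 - (2)²) = 19 + 39 + 28 = 86,
  det = 5·(4·8 - (2)²) - (1)·((1)·8 - (2)·(1)) + (1)·((1)·(2) - 4·(1)) = 5·(28) - (1)·(6) + (1)·(-2) = 132.
  So p(λ) = λ³ - 17λ² + 86λ - 132.
Step 2 — look for an integer root (rational root theorem: any rational root is an integer divisor of 132). Testing λ = 3:
  p(3) = 27 - 153 + 258 - 132 = 0  ✓
  Dividing out (λ - 3): p(λ) = (λ - 3)(λ² - 14λ + 44).
Step 3 — remaining eigenvalues from the quadratic λ² - 14λ + 44 = 0:
  Δ = 14² - 4·44 = 196 - 176 = 20,  λ = (14 ± √20)/2 = (14 ± 4.4721)/2 ≈ 9.2361 or 4.7639.
  Sorted: λ_1 = 9.2361,  λ_2 = 4.7639,  λ_3 = 3  (check: sum = 17 = tr ✓).

Step 4 — unit eigenvector for λ_1 ≈ 9.2361: v spans the null space of (Sigma - λ_1 I), whose rows are
  r_1 = (-4.2361, 1, 1),  r_2 = (1, -5.2361, 2),  r_3 = (1, 2, -1.2361).
  v is orthogonal to every row, so take v ∝ r_1 × r_2 = ((1)·(2) - (1)·(-5.2361), (1)·(1) - (-4.2361)·(2), (-4.2361)·(-5.2361) - (1)·(1)) ≈ (7.2361, 9.4721, 21.1803).
  Let u = (7.2361, 9.4721, 21.1803).
  ||u|| = √((7.2361)² + (9.4721)² + (21.1803)²) = √(590.6888) ≈ 24.3041,  v_1 = u/||u|| ≈ (0.2977, 0.3897, 0.8715) (||v_1|| = 1).

λ_1 = 9.2361,  λ_2 = 4.7639,  λ_3 = 3;  v_1 ≈ (0.2977, 0.3897, 0.8715)


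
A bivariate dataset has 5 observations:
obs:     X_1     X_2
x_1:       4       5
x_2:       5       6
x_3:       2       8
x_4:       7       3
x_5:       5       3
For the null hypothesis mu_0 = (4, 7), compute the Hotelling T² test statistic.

Step 1 — sample mean vector:
  mean(X_1) = (4 + 5 + 2 + 7 + 5) / 5 = 23/5 = 4.6
  mean(X_2) = (5 + 6 + 8 + 3 + 3) / 5 = 25/5 = 5
  x̄ = (4.6, 5),  deviation x̄ - mu_0 = (4.6, 5) - (4, 7) = (0.6, -2).

Step 2 — sample covariance matrix, S[i,j] = (1/(n-1)) · Σ_k (x_{k,i} - mean_i) · (x_{k,j} - mean_j), divisor n-1 = 4:
  S[X_1,X_1] = ((-0.6)·(-0.6) + (0.4)·(0.4) + (-2.6)·(-2.6) + (2.4)·(2.4) + (0.4)·(0.4)) / 4 = 13.2/4 = 3.3
  S[X_1,X_2] = ((-0.6)·(0) + (0.4)·(1) + (-2.6)·(3) + (2.4)·(-2) + (0.4)·(-2)) / 4 = -13/4 = -3.25
  S[X_2,X_2] = ((0)·(0) + (1)·(1) + (3)·(3) + (-2)·(-2) + (-2)·(-2)) / 4 = 18/4 = 4.5
  S = [[3.3, -3.25],
 [-3.25, 4.5]].

Step 3 — invert S. det(S) = 3.3·4.5 - (-3.25)² = 4.2875.
  S^{-1} = (1/det) · [[d, -b], [-b, a]] = [[1.0496, 0.758],
 [0.758, 0.7697]].

Step 4 — quadratic form (x̄ - mu_0)^T · S^{-1} · (x̄ - mu_0):
  S^{-1} · (x̄ - mu_0) = (-0.8863, -1.0845),
  (x̄ - mu_0)^T · [...] = (0.6)·(-0.8863) + (-2)·(-1.0845) = 1.6373.

Step 5 — scale by n: T² = 5 · 1.6373 = 8.1866.

T² ≈ 8.1866


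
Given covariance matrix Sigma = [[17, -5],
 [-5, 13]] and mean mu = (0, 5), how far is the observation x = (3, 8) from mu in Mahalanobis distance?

Step 1 — centre the observation: (x - mu) = (3, 3).

Step 2 — invert Sigma. det(Sigma) = 17·13 - (-5)² = 196.
  Sigma^{-1} = (1/det) · [[d, -b], [-b, a]] = [[0.0663, 0.0255],
 [0.0255, 0.0867]].

Step 3 — form the quadratic (x - mu)^T · Sigma^{-1} · (x - mu):
  Sigma^{-1} · (x - mu) = (0.2755, 0.3367).
  (x - mu)^T · [Sigma^{-1} · (x - mu)] = (3)·(0.2755) + (3)·(0.3367) = 1.8367.

Step 4 — take square root: d = √(1.8367) ≈ 1.3553.

d(x, mu) = √(1.8367) ≈ 1.3553


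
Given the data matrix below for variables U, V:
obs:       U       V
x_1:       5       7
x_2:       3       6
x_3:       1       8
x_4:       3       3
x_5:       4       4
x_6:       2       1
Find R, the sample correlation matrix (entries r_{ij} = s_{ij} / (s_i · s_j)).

Step 1 — column means:
  mean(U) = (5 + 3 + 1 + 3 + 4 + 2) / 6 = 18/6 = 3
  mean(V) = (7 + 6 + 8 + 3 + 4 + 1) / 6 = 29/6 = 4.8333

Step 2 — sample variances and covariances s[i,j] = (1/(n-1)) · Σ_k (x_{k,i} - mean_i) · (x_{k,j} - mean_j), with n-1 = 5:
  s[U,U] = ((2)·(2) + (0)·(0) + (-2)·(-2) + (0)·(0) + (1)·(1) + (-1)·(-1)) / 5 = 10/5 = 2
  s[U,V] = ((2)·(2.1667) + (0)·(1.1667) + (-2)·(3.1667) + (0)·(-1.8333) + (1)·(-0.8333) + (-1)·(-3.8333)) / 5 = 1/5 = 0.2
  s[V,V] = ((2.1667)·(2.1667) + (1.1667)·(1.1667) + (3.1667)·(3.1667) + (-1.8333)·(-1.8333) + (-0.8333)·(-0.8333) + (-3.8333)·(-3.8333)) / 5 = 34.8333/5 = 6.9667
  Sample standard deviations s_i = √(s[i,i]):
  s(U) = √(2) = 1.4142
  s(V) = √(6.9667) = 2.6394

Step 3 — r_{ij} = s_{ij} / (s_i · s_j):
  r[U,U] = 1 (diagonal).
  r[U,V] = 0.2 / (1.4142 · 2.6394) = 0.2 / 3.7327 = 0.0536
  r[V,V] = 1 (diagonal).

R is symmetric with unit diagonal. Assembling:

R = [[1, 0.0536],
 [0.0536, 1]]


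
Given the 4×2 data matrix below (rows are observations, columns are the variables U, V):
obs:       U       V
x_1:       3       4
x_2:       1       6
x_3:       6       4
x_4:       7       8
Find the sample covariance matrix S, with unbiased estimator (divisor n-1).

Step 1 — column means:
  mean(U) = (3 + 1 + 6 + 7) / 4 = 17/4 = 4.25
  mean(V) = (4 + 6 + 4 + 8) / 4 = 22/4 = 5.5

Step 2 — sample covariance S[i,j] = (1/(n-1)) · Σ_k (x_{k,i} - mean_i) · (x_{k,j} - mean_j), with n-1 = 3.
  S[U,U] = ((-1.25)·(-1.25) + (-3.25)·(-3.25) + (1.75)·(1.75) + (2.75)·(2.75)) / 3 = 22.75/3 = 7.5833
  S[U,V] = ((-1.25)·(-1.5) + (-3.25)·(0.5) + (1.75)·(-1.5) + (2.75)·(2.5)) / 3 = 4.5/3 = 1.5
  S[V,V] = ((-1.5)·(-1.5) + (0.5)·(0.5) + (-1.5)·(-1.5) + (2.5)·(2.5)) / 3 = 11/3 = 3.6667

S is symmetric (S[j,i] = S[i,j]). Assembling:

S = [[7.5833, 1.5],
 [1.5, 3.6667]]


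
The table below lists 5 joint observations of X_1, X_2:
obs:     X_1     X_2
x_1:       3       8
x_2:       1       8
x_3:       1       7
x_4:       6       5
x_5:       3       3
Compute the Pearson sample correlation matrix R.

Step 1 — column means:
  mean(X_1) = (3 + 1 + 1 + 6 + 3) / 5 = 14/5 = 2.8
  mean(X_2) = (8 + 8 + 7 + 5 + 3) / 5 = 31/5 = 6.2

Step 2 — sample variances and covariances s[i,j] = (1/(n-1)) · Σ_k (x_{k,i} - mean_i) · (x_{k,j} - mean_j), with n-1 = 4:
  s[X_1,X_1] = ((0.2)·(0.2) + (-1.8)·(-1.8) + (-1.8)·(-1.8) + (3.2)·(3.2) + (0.2)·(0.2)) / 4 = 16.8/4 = 4.2
  s[X_1,X_2] = ((0.2)·(1.8) + (-1.8)·(1.8) + (-1.8)·(0.8) + (3.2)·(-1.2) + (0.2)·(-3.2)) / 4 = -8.8/4 = -2.2
  s[X_2,X_2] = ((1.8)·(1.8) + (1.8)·(1.8) + (0.8)·(0.8) + (-1.2)·(-1.2) + (-3.2)·(-3.2)) / 4 = 18.8/4 = 4.7
  Sample standard deviations s_i = √(s[i,i]):
  s(X_1) = √(4.2) = 2.0494
  s(X_2) = √(4.7) = 2.1679

Step 3 — r_{ij} = s_{ij} / (s_i · s_j):
  r[X_1,X_1] = 1 (diagonal).
  r[X_1,X_2] = -2.2 / (2.0494 · 2.1679) = -2.2 / 4.443 = -0.4952
  r[X_2,X_2] = 1 (diagonal).

R is symmetric with unit diagonal. Assembling:

R = [[1, -0.4952],
 [-0.4952, 1]]


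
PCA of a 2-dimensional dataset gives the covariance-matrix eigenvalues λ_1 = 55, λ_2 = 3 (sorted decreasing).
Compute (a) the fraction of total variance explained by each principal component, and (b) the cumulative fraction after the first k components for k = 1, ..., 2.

Step 1 — total variance = trace(Sigma) = Σ λ_i = 55 + 3 = 58.

Step 2 — fraction explained by component i = λ_i / Σ λ:
  PC1: 55/58 = 0.9483
  PC2: 3/58 = 0.0517

Step 3 — cumulative fraction after k components = (λ_1 + ... + λ_k) / Σ λ:
  k = 1: 55/58 = 0.9483
  k = 2: (55 + 3)/58 = 58/58 = 1

Summary (fraction, with percent):

explained: PC1 0.9483 (94.83%), PC2 0.0517 (5.17%);  cumulative: 0.9483, 1


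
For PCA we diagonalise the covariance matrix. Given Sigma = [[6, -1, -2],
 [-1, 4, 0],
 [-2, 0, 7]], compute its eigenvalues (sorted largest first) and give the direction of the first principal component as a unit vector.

Step 1 — characteristic polynomial p(λ) = det(λI - Sigma) = λ³ - tr·λ² + c_1·λ - det, where tr = trace, c_1 = sum of the principal 2×2 minors, det = det(Sigma):
  tr = 6 + 4 + 7 = 17,
  c_1 = (6·4 - (-1)²) + (6·7 - (-2)²) + (4·7 - (0)²) = 23 + 38 + 28 = 89,
  det = 6·(4·7 - (0)²) - (-1)·((-1)·7 - (0)·(-2)) + (-2)·((-1)·(0) - 4·(-2)) = 6·(28) - (-1)·(-7) + (-2)·(8) = 145.
  So p(λ) = λ³ - 17λ² + 89λ - 145.
Step 2 — look for an integer root (rational root theorem: any rational root is an integer divisor of 145). Testing λ = 5:
  p(5) = 125 - 425 + 445 - 145 = 0  ✓
  Dividing out (λ - 5): p(λ) = (λ - 5)(λ² - 12λ + 29).
Step 3 — remaining eigenvalues from the quadratic λ² - 12λ + 29 = 0:
  Δ = 12² - 4·29 = 144 - 116 = 28,  λ = (12 ± √28)/2 = (12 ± 5.2915)/2 ≈ 8.6458 or 3.3542.
  Sorted: λ_1 = 8.6458,  λ_2 = 5,  λ_3 = 3.3542  (check: sum = 17 = tr ✓).

Step 4 — unit eigenvector for λ_1 ≈ 8.6458: v spans the null space of (Sigma - λ_1 I), whose rows are
  r_1 = (-2.6458, -1, -2),  r_2 = (-1, -4.6458, 0),  r_3 = (-2, 0, -1.6458).
  v is orthogonal to every row, so take v ∝ r_1 × r_2 = ((-1)·(0) - (-2)·(-4.6458), (-2)·(-1) - (-2.6458)·(0), (-2.6458)·(-4.6458) - (-1)·(-1)) ≈ (-9.2915, 2, 11.2915).
  Rescale (multiply by -1 so the first nonzero entry is positive): u = (9.2915, -2, -11.2915).
  ||u|| = √((9.2915)² + (-2)² + (-11.2915)²) = √(217.8301) ≈ 14.7591,  v_1 = u/||u|| ≈ (0.6295, -0.1355, -0.7651) (||v_1|| = 1).

λ_1 = 8.6458,  λ_2 = 5,  λ_3 = 3.3542;  v_1 ≈ (0.6295, -0.1355, -0.7651)


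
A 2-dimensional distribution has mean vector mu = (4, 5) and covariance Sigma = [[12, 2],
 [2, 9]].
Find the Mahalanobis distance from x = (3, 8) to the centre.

Step 1 — centre the observation: (x - mu) = (-1, 3).

Step 2 — invert Sigma. det(Sigma) = 12·9 - (2)² = 104.
  Sigma^{-1} = (1/det) · [[d, -b], [-b, a]] = [[0.0865, -0.0192],
 [-0.0192, 0.1154]].

Step 3 — form the quadratic (x - mu)^T · Sigma^{-1} · (x - mu):
  Sigma^{-1} · (x - mu) = (-0.1442, 0.3654).
  (x - mu)^T · [Sigma^{-1} · (x - mu)] = (-1)·(-0.1442) + (3)·(0.3654) = 1.2404.

Step 4 — take square root: d = √(1.2404) ≈ 1.1137.

d(x, mu) = √(1.2404) ≈ 1.1137


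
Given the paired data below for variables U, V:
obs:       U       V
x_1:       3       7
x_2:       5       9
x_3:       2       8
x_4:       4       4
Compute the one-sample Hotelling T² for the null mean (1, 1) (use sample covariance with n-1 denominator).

Step 1 — sample mean vector:
  mean(U) = (3 + 5 + 2 + 4) / 4 = 14/4 = 3.5
  mean(V) = (7 + 9 + 8 + 4) / 4 = 28/4 = 7
  x̄ = (3.5, 7),  deviation x̄ - mu_0 = (3.5, 7) - (1, 1) = (2.5, 6).

Step 2 — sample covariance matrix, S[i,j] = (1/(n-1)) · Σ_k (x_{k,i} - mean_i) · (x_{k,j} - mean_j), divisor n-1 = 3:
  S[U,U] = ((-0.5)·(-0.5) + (1.5)·(1.5) + (-1.5)·(-1.5) + (0.5)·(0.5)) / 3 = 5/3 = 1.6667
  S[U,V] = ((-0.5)·(0) + (1.5)·(2) + (-1.5)·(1) + (0.5)·(-3)) / 3 = 0/3 = 0
  S[V,V] = ((0)·(0) + (2)·(2) + (1)·(1) + (-3)·(-3)) / 3 = 14/3 = 4.6667
  S = [[1.6667, 0],
 [0, 4.6667]].

Step 3 — invert S. det(S) = 1.6667·4.6667 - (0)² = 7.7778.
  S^{-1} = (1/det) · [[d, -b], [-b, a]] = [[0.6, 0],
 [0, 0.2143]].

Step 4 — quadratic form (x̄ - mu_0)^T · S^{-1} · (x̄ - mu_0):
  S^{-1} · (x̄ - mu_0) = (1.5, 1.2857),
  (x̄ - mu_0)^T · [...] = (2.5)·(1.5) + (6)·(1.2857) = 11.4643.

Step 5 — scale by n: T² = 4 · 11.4643 = 45.8571.

T² ≈ 45.8571
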